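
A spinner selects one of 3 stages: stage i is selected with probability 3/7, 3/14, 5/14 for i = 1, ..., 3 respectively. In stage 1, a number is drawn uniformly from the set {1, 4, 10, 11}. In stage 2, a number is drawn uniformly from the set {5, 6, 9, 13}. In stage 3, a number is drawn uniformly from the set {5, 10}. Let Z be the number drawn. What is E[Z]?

405/56

E[Z | stage 1] = (1+4+10+11)/4 = 13/2.
E[Z | stage 2] = (5+6+9+13)/4 = 33/4.
E[Z | stage 3] = (5+10)/2 = 15/2.
By the law of total expectation,
E[Z] = (3/7)·(13/2) + (3/14)·(33/4) + (5/14)·(15/2) = 405/56.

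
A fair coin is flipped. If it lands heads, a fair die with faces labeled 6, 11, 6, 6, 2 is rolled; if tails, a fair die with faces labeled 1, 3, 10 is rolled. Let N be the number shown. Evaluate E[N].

163/30

E[N | heads] = (6+11+6+6+2)/5 = 31/5.
E[N | tails] = (1+3+10)/3 = 14/3.
E[N] = (1/2)·(31/5) + (1/2)·(14/3) = 163/30.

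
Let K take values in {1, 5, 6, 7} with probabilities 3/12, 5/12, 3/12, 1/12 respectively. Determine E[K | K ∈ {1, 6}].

7/2

P(K ∈ {1, 6}) = 1/2.
Σ over the event: 1·1/4 + 6·1/4 = 7/4.
E[K | K ∈ {1, 6}] = (7/4) / (1/2) = 7/2.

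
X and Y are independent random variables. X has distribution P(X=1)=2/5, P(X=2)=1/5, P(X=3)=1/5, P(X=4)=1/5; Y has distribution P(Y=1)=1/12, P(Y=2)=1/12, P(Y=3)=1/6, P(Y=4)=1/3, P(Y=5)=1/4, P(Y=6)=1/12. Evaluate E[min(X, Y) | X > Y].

13/7

P(X > Y) = 7/60.
Summing min(X,Y)·P(x,y) over outcomes with X > Y gives 13/60.
E[min(X, Y) | X > Y] = (13/60) / (7/60) = 13/7.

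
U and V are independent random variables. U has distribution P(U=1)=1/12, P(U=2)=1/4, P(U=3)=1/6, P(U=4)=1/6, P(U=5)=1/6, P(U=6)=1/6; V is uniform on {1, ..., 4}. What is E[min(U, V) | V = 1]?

1

P(V = 1) = 1/4.
Summing min(U,V)·P(x,y) over outcomes with V = 1 gives 1/4.
E[min(U, V) | V = 1] = (1/4) / (1/4) = 1.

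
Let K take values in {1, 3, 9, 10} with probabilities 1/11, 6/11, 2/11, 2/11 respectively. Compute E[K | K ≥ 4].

19/2

P(K ≥ 4) = 4/11.
Σ over the event: 9·2/11 + 10·2/11 = 38/11.
E[K | K ≥ 4] = (38/11) / (4/11) = 19/2.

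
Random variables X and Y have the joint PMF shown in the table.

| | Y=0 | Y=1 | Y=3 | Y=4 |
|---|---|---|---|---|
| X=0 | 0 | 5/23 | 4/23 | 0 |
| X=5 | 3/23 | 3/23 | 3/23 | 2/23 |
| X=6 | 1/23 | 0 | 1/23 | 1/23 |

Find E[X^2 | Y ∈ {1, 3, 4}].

272/19

P(Y ∈ {1, 3, 4}) = 19/23.
Summing X^2·P(X=x,Y=y) over the conditioning event gives 272/23.
E[X^2 | Y ∈ {1, 3, 4}] = (272/23) / (19/23) = 272/19.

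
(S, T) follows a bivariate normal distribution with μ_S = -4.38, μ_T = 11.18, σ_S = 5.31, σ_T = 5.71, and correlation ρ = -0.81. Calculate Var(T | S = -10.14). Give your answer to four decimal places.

11.2125

Var(T | S=x) = (1 − ρ²)·σ_T².
Var(T | S=-10.14) = (5.71)²·(1 − (-0.81)²) = 32.6041·0.3439 = 11.2125.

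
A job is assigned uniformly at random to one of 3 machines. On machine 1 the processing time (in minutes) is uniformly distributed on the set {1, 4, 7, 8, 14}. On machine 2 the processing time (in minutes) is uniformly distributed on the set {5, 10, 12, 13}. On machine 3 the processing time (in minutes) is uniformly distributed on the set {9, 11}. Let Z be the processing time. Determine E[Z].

E[Z | machine 1] = (1+4+7+8+14)/5 = 34/5.
E[Z | machine 2] = (5+10+12+13)/4 = 10.
E[Z | machine 3] = (9+11)/2 = 10.
By the law of total expectation,
E[Z] = (1/3)·(34/5) + (1/3)·(10) + (1/3)·(10) = 134/15.

134/15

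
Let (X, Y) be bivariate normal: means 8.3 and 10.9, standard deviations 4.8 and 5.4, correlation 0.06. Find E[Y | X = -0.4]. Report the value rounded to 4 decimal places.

10.3128

The regression of Y on X has slope ρ·σ_Y/σ_X and passes through (μ_X, μ_Y).
E[Y | X=-0.4] = 10.9 + (0.06)·(5.4/4.8)·(-0.4 − (8.3)) = 10.9 + (0.0675)·(-8.7) = 10.3128.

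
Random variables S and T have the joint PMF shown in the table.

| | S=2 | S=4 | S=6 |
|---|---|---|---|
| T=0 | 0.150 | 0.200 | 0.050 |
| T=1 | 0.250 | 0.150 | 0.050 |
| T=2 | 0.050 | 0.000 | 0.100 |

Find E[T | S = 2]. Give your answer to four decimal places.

0.7778

P(S = 2) = 0.450.
Σ T·P over the event = 0·(0.150) + 1·(0.250) + 2·(0.050) = 0.350.
E[T | S = 2] = (0.350) / (0.450) = 0.7778.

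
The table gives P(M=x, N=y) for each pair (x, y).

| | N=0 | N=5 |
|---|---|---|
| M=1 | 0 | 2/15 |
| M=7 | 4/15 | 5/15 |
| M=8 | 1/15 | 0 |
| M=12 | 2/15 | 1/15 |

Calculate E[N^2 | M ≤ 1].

P(M ≤ 1) = 2/15.
Summing N^2·P(M=x,N=y) over the conditioning event gives 10/3.
E[N^2 | M ≤ 1] = (10/3) / (2/15) = 25.

25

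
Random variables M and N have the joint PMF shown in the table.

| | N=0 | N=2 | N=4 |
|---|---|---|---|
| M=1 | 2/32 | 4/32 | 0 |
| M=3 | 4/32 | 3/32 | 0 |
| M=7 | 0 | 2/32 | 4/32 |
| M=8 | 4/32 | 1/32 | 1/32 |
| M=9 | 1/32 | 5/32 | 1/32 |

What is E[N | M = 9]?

2

P(M = 9) = 7/32.
Σ N·P over the event = 0·(1/32) + 2·(5/32) + 4·(1/32) = 7/16.
E[N | M = 9] = (7/16) / (7/32) = 2.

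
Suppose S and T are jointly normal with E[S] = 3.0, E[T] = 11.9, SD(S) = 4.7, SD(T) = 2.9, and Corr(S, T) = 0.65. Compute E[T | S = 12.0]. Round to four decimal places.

15.5096

The regression of T on S has slope ρ·σ_T/σ_S and passes through (μ_S, μ_T).
E[T | S=12.0] = 11.9 + (0.65)·(2.9/4.7)·(12.0 − (3.0)) = 11.9 + (0.401064)·(9) = 15.5096.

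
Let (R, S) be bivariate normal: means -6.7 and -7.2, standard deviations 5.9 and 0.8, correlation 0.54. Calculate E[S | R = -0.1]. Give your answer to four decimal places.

The regression of S on R has slope ρ·σ_S/σ_R and passes through (μ_R, μ_S).
E[S | R=-0.1] = -7.2 + (0.54)·(0.8/5.9)·(-0.1 − (-6.7)) = -7.2 + (0.07322)·(6.6) = -6.7167.

-6.7167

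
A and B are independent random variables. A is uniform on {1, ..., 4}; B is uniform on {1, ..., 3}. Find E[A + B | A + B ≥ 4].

Outcomes with A + B ≥ 4: (1,3), (2,2), (2,3), (3,1), (3,2), (3,3), (4,1), (4,2), (4,3), each with probability 1/12.
E[A + B | A + B ≥ 4] = (4 + 4 + 5 + 4 + 5 + 6 + 5 + 6 + 7) / 9 = 46/9.

46/9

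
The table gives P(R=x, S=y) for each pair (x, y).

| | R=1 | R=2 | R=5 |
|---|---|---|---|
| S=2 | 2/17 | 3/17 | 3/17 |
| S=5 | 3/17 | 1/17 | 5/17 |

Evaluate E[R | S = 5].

10/3

P(S = 5) = 9/17.
Summing R·P(R=x,S=y) over the conditioning event gives 30/17.
E[R | S = 5] = (30/17) / (9/17) = 10/3.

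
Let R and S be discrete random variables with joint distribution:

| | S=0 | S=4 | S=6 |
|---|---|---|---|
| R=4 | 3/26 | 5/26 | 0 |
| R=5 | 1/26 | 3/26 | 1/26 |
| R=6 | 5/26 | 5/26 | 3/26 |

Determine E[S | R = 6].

P(R = 6) = 1/2.
Σ S·P over the event = 0·(5/26) + 4·(5/26) + 6·(3/26) = 19/13.
E[S | R = 6] = (19/13) / (1/2) = 38/13.

38/13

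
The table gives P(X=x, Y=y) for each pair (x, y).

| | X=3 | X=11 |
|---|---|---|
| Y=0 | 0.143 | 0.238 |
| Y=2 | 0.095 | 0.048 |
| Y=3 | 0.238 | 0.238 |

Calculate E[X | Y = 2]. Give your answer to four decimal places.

5.6853

P(Y = 2) = 0.143.
Σ X·P over the event = 3·(0.095) + 11·(0.048) = 0.813.
E[X | Y = 2] = (0.813) / (0.143) = 5.6853.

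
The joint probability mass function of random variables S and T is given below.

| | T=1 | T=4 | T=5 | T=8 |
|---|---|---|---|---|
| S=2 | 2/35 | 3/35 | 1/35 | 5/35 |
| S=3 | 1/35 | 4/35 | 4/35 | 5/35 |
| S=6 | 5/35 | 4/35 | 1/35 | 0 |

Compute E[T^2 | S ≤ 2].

P(S ≤ 2) = 11/35.
Σ T^2·P over the event = 1·(2/35) + 16·(3/35) + 25·(1/35) + 64·(5/35) = 79/7.
E[T^2 | S ≤ 2] = (79/7) / (11/35) = 395/11.

395/11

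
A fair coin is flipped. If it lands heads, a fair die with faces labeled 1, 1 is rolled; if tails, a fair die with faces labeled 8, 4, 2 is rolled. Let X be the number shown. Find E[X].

E[X | heads] = (1+1)/2 = 1.
E[X | tails] = (8+4+2)/3 = 14/3.
By the law of total expectation,
E[X] = (1/2)·(1) + (1/2)·(14/3) = 17/6.

17/6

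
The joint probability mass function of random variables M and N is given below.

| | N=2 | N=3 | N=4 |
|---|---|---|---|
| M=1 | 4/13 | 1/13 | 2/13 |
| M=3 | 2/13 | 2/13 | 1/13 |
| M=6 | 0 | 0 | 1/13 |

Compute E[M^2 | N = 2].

P(N = 2) = 6/13.
Summing M^2·P(M=x,N=y) over the conditioning event gives 22/13.
E[M^2 | N = 2] = (22/13) / (6/13) = 11/3.

11/3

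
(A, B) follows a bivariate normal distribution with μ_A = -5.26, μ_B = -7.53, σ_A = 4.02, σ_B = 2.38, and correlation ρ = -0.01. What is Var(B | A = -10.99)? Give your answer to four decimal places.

5.6638

Var(B | A=x) = (1 − ρ²)·σ_B².
Var(B | A=-10.99) = (2.38)²·(1 − (-0.01)²) = 5.6644·0.9999 = 5.6638.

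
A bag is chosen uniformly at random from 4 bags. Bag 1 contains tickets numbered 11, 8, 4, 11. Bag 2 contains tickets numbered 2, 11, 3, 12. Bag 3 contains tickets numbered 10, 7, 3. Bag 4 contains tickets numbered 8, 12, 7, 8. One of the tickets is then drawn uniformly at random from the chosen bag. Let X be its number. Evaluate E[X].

E[X | bag 1] = (11+8+4+11)/4 = 17/2.
E[X | bag 2] = (2+11+3+12)/4 = 7.
E[X | bag 3] = (10+7+3)/3 = 20/3.
E[X | bag 4] = (8+12+7+8)/4 = 35/4.
By the law of total expectation,
E[X] = (1/4)·(17/2) + (1/4)·(7) + (1/4)·(20/3) + (1/4)·(35/4) = 371/48.

371/48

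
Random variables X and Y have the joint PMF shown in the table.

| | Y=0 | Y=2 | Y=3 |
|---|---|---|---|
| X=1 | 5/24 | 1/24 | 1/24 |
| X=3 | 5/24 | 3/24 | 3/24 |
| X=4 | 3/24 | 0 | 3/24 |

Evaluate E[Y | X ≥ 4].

3/2

P(X ≥ 4) = 1/4.
Σ Y·P over the event = 0·(3/24) + 3·(3/24) = 3/8.
E[Y | X ≥ 4] = (3/8) / (1/4) = 3/2.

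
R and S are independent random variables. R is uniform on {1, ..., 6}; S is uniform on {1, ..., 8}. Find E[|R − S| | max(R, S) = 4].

12/7

P(max(R, S) = 4) = 7/48.
Summing |R−S|·P(x,y) over outcomes with max(R, S) = 4 gives 1/4.
E[|R − S| | max(R, S) = 4] = (1/4) / (7/48) = 12/7.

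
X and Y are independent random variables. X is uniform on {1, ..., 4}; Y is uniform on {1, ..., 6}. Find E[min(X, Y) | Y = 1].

1

Outcomes with Y = 1: (1,1), (2,1), (3,1), (4,1), each with probability 1/24.
E[min(X, Y) | Y = 1] = (1 + 1 + 1 + 1) / 4 = 1.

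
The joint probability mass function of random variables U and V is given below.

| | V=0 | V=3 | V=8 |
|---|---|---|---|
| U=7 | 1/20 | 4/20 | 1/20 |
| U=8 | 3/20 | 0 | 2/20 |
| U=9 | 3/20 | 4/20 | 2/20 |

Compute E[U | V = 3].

P(V = 3) = 2/5.
Σ U·P over the event = 7·(4/20) + 9·(4/20) = 16/5.
E[U | V = 3] = (16/5) / (2/5) = 8.

8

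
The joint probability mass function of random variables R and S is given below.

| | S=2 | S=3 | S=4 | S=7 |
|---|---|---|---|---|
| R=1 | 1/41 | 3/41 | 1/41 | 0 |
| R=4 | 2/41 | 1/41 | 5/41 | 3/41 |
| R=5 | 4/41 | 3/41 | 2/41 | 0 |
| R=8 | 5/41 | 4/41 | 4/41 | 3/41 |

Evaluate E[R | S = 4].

P(S = 4) = 12/41.
Σ R·P over the event = 1·(1/41) + 4·(5/41) + 5·(2/41) + 8·(4/41) = 63/41.
E[R | S = 4] = (63/41) / (12/41) = 21/4.

21/4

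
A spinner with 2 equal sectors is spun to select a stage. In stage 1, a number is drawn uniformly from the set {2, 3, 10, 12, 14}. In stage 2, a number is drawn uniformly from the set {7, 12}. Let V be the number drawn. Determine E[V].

177/20

E[V | stage 1] = (2+3+10+12+14)/5 = 41/5.
E[V | stage 2] = (7+12)/2 = 19/2.
E[V] = (1/2)·(41/5) + (1/2)·(19/2) = 177/20.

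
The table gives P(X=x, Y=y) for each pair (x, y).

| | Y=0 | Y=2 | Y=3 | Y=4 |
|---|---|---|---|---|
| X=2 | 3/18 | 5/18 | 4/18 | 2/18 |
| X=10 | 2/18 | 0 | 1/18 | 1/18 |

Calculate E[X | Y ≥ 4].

14/3

P(Y ≥ 4) = 1/6.
Σ X·P over the event = 2·(2/18) + 10·(1/18) = 7/9.
E[X | Y ≥ 4] = (7/9) / (1/6) = 14/3.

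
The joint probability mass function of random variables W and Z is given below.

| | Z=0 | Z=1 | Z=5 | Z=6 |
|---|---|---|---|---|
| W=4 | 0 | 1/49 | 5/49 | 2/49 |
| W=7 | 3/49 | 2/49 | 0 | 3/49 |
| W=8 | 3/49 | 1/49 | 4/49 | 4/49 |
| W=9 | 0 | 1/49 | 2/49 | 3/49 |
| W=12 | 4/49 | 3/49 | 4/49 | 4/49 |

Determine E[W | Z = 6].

17/2

P(Z = 6) = 16/49.
Σ W·P over the event = 4·(2/49) + 7·(3/49) + 8·(4/49) + 9·(3/49) + 12·(4/49) = 136/49.
E[W | Z = 6] = (136/49) / (16/49) = 17/2.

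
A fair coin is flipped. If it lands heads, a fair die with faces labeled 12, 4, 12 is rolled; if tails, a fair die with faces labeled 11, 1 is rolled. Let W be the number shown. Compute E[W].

23/3

E[W | heads] = (12+4+12)/3 = 28/3.
E[W | tails] = (11+1)/2 = 6.
E[W] = (1/2)·(28/3) + (1/2)·(6) = 23/3.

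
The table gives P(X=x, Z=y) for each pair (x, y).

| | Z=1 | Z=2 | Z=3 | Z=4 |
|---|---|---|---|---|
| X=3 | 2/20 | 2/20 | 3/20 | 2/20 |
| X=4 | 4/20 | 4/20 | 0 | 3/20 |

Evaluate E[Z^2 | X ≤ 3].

P(X ≤ 3) = 9/20.
Summing Z^2·P(X=x,Z=y) over the conditioning event gives 69/20.
E[Z^2 | X ≤ 3] = (69/20) / (9/20) = 23/3.

23/3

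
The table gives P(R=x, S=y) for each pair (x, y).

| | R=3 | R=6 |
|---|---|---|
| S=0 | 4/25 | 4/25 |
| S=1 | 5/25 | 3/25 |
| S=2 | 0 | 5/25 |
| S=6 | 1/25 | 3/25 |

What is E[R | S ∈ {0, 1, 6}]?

P(S ∈ {0, 1, 6}) = 4/5.
Σ R·P over the event = 3·(4/25) + 3·(5/25) + 3·(1/25) + 6·(4/25) + 6·(3/25) + 6·(3/25) = 18/5.
E[R | S ∈ {0, 1, 6}] = (18/5) / (4/5) = 9/2.

9/2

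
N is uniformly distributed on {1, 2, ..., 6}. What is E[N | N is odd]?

3

Given N is odd, N is equally likely to be any of {1, 3, 5}.
E[N | N is odd] = (1 + 3 + 5) / 3 = 3.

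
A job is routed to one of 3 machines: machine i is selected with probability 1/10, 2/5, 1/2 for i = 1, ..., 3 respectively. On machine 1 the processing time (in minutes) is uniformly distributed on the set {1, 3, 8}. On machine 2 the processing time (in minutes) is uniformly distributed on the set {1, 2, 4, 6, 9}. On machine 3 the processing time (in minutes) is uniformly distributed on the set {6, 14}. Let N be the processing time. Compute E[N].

179/25

E[N | machine 1] = (1+3+8)/3 = 4.
E[N | machine 2] = (1+2+4+6+9)/5 = 22/5.
E[N | machine 3] = (6+14)/2 = 10.
By the law of total expectation,
E[N] = (1/10)·(4) + (2/5)·(22/5) + (1/2)·(10) = 179/25.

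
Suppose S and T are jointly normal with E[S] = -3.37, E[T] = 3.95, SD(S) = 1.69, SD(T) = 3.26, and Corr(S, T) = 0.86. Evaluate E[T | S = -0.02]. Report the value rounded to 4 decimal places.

9.5074

For a bivariate normal, E[T | S=x] = μ_T + ρ·(σ_T/σ_S)·(x − μ_S).
E[T | S=-0.02] = 3.95 + (0.86)·(3.26/1.69)·(-0.02 − (-3.37)) = 3.95 + (1.65893)·(3.35) = 9.5074.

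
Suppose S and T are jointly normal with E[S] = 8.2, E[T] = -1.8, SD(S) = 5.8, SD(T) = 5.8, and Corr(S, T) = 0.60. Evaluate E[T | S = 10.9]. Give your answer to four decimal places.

-0.1800

For a bivariate normal, E[T | S=x] = μ_T + ρ·(σ_T/σ_S)·(x − μ_S).
E[T | S=10.9] = -1.8 + (0.60)·(5.8/5.8)·(10.9 − (8.2)) = -1.8 + (0.6)·(2.7) = -0.1800.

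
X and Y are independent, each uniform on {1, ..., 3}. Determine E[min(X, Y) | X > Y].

P(X > Y) = 1/3.
Summing min(X,Y)·P(x,y) over outcomes with X > Y gives 4/9.
E[min(X, Y) | X > Y] = (4/9) / (1/3) = 4/3.

4/3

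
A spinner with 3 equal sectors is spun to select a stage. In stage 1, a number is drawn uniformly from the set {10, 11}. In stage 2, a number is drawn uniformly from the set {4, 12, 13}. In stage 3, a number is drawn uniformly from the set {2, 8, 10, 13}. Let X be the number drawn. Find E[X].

E[X | stage 1] = (10+11)/2 = 21/2.
E[X | stage 2] = (4+12+13)/3 = 29/3.
E[X | stage 3] = (2+8+10+13)/4 = 33/4.
E[X] = (1/3)·(21/2) + (1/3)·(29/3) + (1/3)·(33/4) = 341/36.

341/36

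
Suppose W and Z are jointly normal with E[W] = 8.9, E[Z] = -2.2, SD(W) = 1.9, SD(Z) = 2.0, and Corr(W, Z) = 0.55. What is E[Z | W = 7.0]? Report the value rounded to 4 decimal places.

-3.3000

For a bivariate normal, E[Z | W=x] = μ_Z + ρ·(σ_Z/σ_W)·(x − μ_W).
E[Z | W=7.0] = -2.2 + (0.55)·(2.0/1.9)·(7.0 − (8.9)) = -2.2 + (0.57895)·(-1.9) = -3.3000.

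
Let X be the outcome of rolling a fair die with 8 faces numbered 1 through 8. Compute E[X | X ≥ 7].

15/2

Given X ≥ 7, X is equally likely to be any of {7, 8}.
E[X | X ≥ 7] = (7 + 8) / 2 = 15/2.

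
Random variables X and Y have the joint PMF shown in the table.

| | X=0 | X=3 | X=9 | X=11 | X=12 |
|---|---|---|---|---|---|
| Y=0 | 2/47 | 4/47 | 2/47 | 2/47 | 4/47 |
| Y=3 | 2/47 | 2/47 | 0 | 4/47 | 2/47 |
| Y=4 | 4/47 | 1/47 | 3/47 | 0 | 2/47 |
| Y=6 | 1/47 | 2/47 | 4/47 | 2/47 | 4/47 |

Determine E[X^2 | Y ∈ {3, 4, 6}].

830/11

P(Y ∈ {3, 4, 6}) = 33/47.
Summing X^2·P(X=x,Y=y) over the conditioning event gives 2490/47.
E[X^2 | Y ∈ {3, 4, 6}] = (2490/47) / (33/47) = 830/11.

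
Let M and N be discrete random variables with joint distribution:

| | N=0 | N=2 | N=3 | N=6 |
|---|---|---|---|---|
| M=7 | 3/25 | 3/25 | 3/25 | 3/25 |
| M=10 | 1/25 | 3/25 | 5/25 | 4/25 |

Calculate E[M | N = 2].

17/2

P(N = 2) = 6/25.
Σ M·P over the event = 7·(3/25) + 10·(3/25) = 51/25.
E[M | N = 2] = (51/25) / (6/25) = 17/2.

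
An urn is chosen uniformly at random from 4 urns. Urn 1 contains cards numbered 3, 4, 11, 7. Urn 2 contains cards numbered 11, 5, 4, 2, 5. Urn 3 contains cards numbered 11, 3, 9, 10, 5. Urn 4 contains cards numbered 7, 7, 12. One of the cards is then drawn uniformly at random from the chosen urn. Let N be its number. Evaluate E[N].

335/48

E[N | urn 1] = (3+4+11+7)/4 = 25/4.
E[N | urn 2] = (11+5+4+2+5)/5 = 27/5.
E[N | urn 3] = (11+3+9+10+5)/5 = 38/5.
E[N | urn 4] = (7+7+12)/3 = 26/3.
E[N] = (1/4)·(25/4) + (1/4)·(27/5) + (1/4)·(38/5) + (1/4)·(26/3) = 335/48.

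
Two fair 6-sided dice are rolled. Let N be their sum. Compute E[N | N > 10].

P(N > 10) = 1/12.
Σ over the event: 11·1/18 + 12·1/36 = 17/18.
E[N | N > 10] = (17/18) / (1/12) = 34/3.

34/3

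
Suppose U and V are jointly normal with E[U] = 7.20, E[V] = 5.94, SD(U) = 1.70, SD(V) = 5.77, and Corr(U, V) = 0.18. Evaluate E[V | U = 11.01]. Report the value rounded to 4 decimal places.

8.2677

For a bivariate normal, E[V | U=x] = μ_V + ρ·(σ_V/σ_U)·(x − μ_U).
E[V | U=11.01] = 5.94 + (0.18)·(5.77/1.70)·(11.01 − (7.20)) = 5.94 + (0.61094)·(3.81) = 8.2677.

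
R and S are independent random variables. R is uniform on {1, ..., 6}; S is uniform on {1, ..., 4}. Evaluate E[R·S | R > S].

P(R > S) = 7/12.
Summing RS·P(x,y) over outcomes with R > S gives 145/24.
E[R·S | R > S] = (145/24) / (7/12) = 145/14.

145/14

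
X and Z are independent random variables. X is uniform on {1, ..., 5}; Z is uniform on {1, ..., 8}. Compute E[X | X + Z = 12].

9/2

Outcomes with X + Z = 12: (4,8), (5,7), each with probability 1/40.
E[X | X + Z = 12] = (4 + 5) / 2 = 9/2.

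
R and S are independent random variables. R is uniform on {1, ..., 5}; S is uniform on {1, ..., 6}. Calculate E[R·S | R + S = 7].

10

Outcomes with R + S = 7: (1,6), (2,5), (3,4), (4,3), (5,2), each with probability 1/30.
E[R·S | R + S = 7] = (6 + 10 + 12 + 12 + 10) / 5 = 10.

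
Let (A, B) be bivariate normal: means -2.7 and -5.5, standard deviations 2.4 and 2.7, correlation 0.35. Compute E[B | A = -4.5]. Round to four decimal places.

-6.2088

E[B | A=x] = μ_B + ρ(σ_B/σ_A)(x − μ_A) for jointly normal variables.
E[B | A=-4.5] = -5.5 + (0.35)·(2.7/2.4)·(-4.5 − (-2.7)) = -5.5 + (0.39375)·(-1.8) = -6.2088.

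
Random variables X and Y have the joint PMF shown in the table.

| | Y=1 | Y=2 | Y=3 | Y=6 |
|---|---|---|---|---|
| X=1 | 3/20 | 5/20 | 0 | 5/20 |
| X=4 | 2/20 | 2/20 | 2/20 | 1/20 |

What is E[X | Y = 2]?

13/7

P(Y = 2) = 7/20.
Σ X·P over the event = 1·(5/20) + 4·(2/20) = 13/20.
E[X | Y = 2] = (13/20) / (7/20) = 13/7.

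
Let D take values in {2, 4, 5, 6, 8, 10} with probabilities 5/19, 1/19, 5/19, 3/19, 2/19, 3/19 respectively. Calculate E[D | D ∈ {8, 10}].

46/5

P(D ∈ {8, 10}) = 5/19.
Σ over the event: 8·2/19 + 10·3/19 = 46/19.
E[D | D ∈ {8, 10}] = (46/19) / (5/19) = 46/5.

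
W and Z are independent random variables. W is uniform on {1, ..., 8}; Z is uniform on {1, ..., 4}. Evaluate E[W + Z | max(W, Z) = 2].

10/3

Outcomes with max(W, Z) = 2: (1,2), (2,1), (2,2), each with probability 1/32.
E[W + Z | max(W, Z) = 2] = (3 + 3 + 4) / 3 = 10/3.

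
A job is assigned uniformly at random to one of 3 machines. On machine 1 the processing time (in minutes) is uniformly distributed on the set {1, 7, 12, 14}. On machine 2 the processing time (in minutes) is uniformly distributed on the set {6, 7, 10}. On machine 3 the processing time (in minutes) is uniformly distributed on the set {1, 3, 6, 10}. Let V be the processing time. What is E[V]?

E[V | machine 1] = (1+7+12+14)/4 = 17/2.
E[V | machine 2] = (6+7+10)/3 = 23/3.
E[V | machine 3] = (1+3+6+10)/4 = 5.
E[V] = (1/3)·(17/2) + (1/3)·(23/3) + (1/3)·(5) = 127/18.

127/18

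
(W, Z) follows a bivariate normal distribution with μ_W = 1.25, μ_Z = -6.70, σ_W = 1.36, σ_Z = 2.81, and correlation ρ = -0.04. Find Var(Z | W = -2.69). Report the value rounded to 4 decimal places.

The conditional variance in a bivariate normal is σ_Z²(1 − ρ²), independent of x.
Var(Z | W=-2.69) = (2.81)²·(1 − (-0.04)²) = 7.8961·0.9984 = 7.8835.

7.8835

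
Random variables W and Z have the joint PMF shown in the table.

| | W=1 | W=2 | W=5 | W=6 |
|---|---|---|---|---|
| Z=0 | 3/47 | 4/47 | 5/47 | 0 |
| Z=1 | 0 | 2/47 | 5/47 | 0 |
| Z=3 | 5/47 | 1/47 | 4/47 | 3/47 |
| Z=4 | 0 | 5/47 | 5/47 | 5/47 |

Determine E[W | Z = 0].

P(Z = 0) = 12/47.
Σ W·P over the event = 1·(3/47) + 2·(4/47) + 5·(5/47) = 36/47.
E[W | Z = 0] = (36/47) / (12/47) = 3.

3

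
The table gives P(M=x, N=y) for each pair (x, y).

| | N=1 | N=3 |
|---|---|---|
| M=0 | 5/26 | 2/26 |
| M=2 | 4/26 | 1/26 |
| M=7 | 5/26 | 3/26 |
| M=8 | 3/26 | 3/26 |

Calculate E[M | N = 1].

P(N = 1) = 17/26.
Σ M·P over the event = 0·(5/26) + 2·(4/26) + 7·(5/26) + 8·(3/26) = 67/26.
E[M | N = 1] = (67/26) / (17/26) = 67/17.

67/17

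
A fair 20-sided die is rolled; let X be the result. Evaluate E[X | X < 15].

P(X < 15) = 7/10.
E[X | X < 15] = (21/4) / (7/10) = 15/2.

15/2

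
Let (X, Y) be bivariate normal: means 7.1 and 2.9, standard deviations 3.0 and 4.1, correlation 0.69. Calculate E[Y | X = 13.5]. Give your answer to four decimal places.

8.9352

For a bivariate normal, E[Y | X=x] = μ_Y + ρ·(σ_Y/σ_X)·(x − μ_X).
E[Y | X=13.5] = 2.9 + (0.69)·(4.1/3.0)·(13.5 − (7.1)) = 2.9 + (0.943)·(6.4) = 8.9352.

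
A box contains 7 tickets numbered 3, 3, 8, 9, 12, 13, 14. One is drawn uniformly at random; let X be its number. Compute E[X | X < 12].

23/4

P(X < 12) = 4/7.
Σ over the event: 3·2/7 + 8·1/7 + 9·1/7 = 23/7.
E[X | X < 12] = (23/7) / (4/7) = 23/4.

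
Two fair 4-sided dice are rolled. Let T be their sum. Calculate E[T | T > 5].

P(T > 5) = 3/8.
Σ over the event: 6·3/16 + 7·1/8 + 8·1/16 = 5/2.
E[T | T > 5] = (5/2) / (3/8) = 20/3.

20/3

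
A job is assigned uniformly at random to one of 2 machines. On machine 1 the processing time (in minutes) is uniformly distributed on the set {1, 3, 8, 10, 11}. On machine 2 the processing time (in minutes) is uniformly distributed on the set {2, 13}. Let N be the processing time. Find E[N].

E[N | machine 1] = (1+3+8+10+11)/5 = 33/5.
E[N | machine 2] = (2+13)/2 = 15/2.
E[N] = (1/2)·(33/5) + (1/2)·(15/2) = 141/20.

141/20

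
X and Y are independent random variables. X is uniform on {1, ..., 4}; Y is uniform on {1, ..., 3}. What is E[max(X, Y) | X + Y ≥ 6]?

11/3

Outcomes with X + Y ≥ 6: (3,3), (4,2), (4,3), each with probability 1/12.
E[max(X, Y) | X + Y ≥ 6] = (3 + 4 + 4) / 3 = 11/3.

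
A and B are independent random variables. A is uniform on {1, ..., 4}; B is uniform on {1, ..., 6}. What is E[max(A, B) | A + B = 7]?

Outcomes with A + B = 7: (1,6), (2,5), (3,4), (4,3), each with probability 1/24.
E[max(A, B) | A + B = 7] = (6 + 5 + 4 + 4) / 4 = 19/4.

19/4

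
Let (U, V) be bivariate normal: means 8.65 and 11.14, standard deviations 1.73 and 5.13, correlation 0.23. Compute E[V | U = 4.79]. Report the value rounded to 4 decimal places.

8.5074

E[V | U=x] = μ_V + ρ(σ_V/σ_U)(x − μ_U) for jointly normal variables.
E[V | U=4.79] = 11.14 + (0.23)·(5.13/1.73)·(4.79 − (8.65)) = 11.14 + (0.68202)·(-3.86) = 8.5074.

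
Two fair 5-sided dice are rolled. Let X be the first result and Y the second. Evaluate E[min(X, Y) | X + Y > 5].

14/5

P(X + Y > 5) = 3/5.
Summing min(X,Y)·P(x,y) over outcomes with X + Y > 5 gives 42/25.
E[min(X, Y) | X + Y > 5] = (42/25) / (3/5) = 14/5.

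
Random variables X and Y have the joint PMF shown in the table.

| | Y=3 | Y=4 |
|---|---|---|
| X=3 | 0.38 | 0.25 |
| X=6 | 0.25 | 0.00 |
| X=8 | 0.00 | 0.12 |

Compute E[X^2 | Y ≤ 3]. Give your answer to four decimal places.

P(Y ≤ 3) = 0.63.
Σ X^2·P over the event = 9·(0.38) + 36·(0.25) = 12.42.
E[X^2 | Y ≤ 3] = (12.42) / (0.63) = 19.7143.

19.7143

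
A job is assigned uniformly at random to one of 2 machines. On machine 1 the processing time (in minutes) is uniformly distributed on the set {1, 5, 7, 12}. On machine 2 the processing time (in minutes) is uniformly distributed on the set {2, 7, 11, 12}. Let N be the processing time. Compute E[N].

57/8

E[N | machine 1] = (1+5+7+12)/4 = 25/4.
E[N | machine 2] = (2+7+11+12)/4 = 8.
By the law of total expectation,
E[N] = (1/2)·(25/4) + (1/2)·(8) = 57/8.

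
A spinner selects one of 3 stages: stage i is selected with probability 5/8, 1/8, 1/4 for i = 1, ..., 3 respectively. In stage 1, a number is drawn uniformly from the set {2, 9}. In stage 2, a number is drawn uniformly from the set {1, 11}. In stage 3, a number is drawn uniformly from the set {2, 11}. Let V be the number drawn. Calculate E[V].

93/16

E[V | stage 1] = (2+9)/2 = 11/2.
E[V | stage 2] = (1+11)/2 = 6.
E[V | stage 3] = (2+11)/2 = 13/2.
E[V] = (5/8)·(11/2) + (1/8)·(6) + (1/4)·(13/2) = 93/16.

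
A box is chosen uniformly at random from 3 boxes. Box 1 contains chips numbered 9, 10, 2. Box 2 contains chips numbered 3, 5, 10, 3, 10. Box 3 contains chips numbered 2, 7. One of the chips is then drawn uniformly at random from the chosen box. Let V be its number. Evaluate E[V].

E[V | box 1] = (9+10+2)/3 = 7.
E[V | box 2] = (3+5+10+3+10)/5 = 31/5.
E[V | box 3] = (2+7)/2 = 9/2.
E[V] = (1/3)·(7) + (1/3)·(31/5) + (1/3)·(9/2) = 59/10.

59/10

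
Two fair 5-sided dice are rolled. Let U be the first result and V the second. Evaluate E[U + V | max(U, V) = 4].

44/7

Outcomes with max(U, V) = 4: (1,4), (2,4), (3,4), (4,1), (4,2), (4,3), (4,4), each with probability 1/25.
E[U + V | max(U, V) = 4] = (5 + 6 + 7 + 5 + 6 + 7 + 8) / 7 = 44/7.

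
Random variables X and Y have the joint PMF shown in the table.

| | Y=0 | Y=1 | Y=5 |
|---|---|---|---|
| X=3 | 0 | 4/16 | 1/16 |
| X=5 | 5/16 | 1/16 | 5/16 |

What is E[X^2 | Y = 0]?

25

P(Y = 0) = 5/16.
Summing X^2·P(X=x,Y=y) over the conditioning event gives 125/16.
E[X^2 | Y = 0] = (125/16) / (5/16) = 25.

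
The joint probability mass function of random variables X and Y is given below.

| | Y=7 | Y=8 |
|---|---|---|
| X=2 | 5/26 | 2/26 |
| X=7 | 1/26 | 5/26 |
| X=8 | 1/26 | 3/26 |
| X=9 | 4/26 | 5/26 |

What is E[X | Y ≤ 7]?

61/11

P(Y ≤ 7) = 11/26.
Σ X·P over the event = 2·(5/26) + 7·(1/26) + 8·(1/26) + 9·(4/26) = 61/26.
E[X | Y ≤ 7] = (61/26) / (11/26) = 61/11.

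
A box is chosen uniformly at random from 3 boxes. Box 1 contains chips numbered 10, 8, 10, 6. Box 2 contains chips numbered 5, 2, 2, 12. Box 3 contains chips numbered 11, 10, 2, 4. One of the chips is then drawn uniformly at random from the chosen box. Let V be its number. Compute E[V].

41/6

E[V | box 1] = (10+8+10+6)/4 = 17/2.
E[V | box 2] = (5+2+2+12)/4 = 21/4.
E[V | box 3] = (11+10+2+4)/4 = 27/4.
E[V] = (1/3)·(17/2) + (1/3)·(21/4) + (1/3)·(27/4) = 41/6.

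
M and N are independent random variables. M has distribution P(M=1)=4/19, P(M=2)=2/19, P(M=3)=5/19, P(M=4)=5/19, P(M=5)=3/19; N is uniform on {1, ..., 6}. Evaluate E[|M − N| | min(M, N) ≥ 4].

P(min(M, N) ≥ 4) = 4/19.
Summing |M−N|·P(x,y) over outcomes with min(M, N) ≥ 4 gives 7/38.
E[|M − N| | min(M, N) ≥ 4] = (7/38) / (4/19) = 7/8.

7/8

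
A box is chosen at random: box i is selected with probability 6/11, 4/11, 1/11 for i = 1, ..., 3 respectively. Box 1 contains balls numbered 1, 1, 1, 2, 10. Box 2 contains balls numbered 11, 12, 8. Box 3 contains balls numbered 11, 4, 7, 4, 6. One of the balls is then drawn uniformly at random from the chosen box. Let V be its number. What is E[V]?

986/165

E[V | box 1] = (1+1+1+2+10)/5 = 3.
E[V | box 2] = (11+12+8)/3 = 31/3.
E[V | box 3] = (11+4+7+4+6)/5 = 32/5.
E[V] = (6/11)·(3) + (4/11)·(31/3) + (1/11)·(32/5) = 986/165.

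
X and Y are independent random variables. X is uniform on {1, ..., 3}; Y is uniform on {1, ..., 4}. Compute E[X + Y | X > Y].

4

Outcomes with X > Y: (2,1), (3,1), (3,2), each with probability 1/12.
E[X + Y | X > Y] = (3 + 4 + 5) / 3 = 4.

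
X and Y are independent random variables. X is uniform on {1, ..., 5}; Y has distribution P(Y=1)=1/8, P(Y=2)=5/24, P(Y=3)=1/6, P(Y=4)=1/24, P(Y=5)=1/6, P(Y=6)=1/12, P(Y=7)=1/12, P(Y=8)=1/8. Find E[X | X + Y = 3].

P(X + Y = 3) = 1/15.
Summing X·P(x,y) over outcomes with X + Y = 3 gives 11/120.
E[X | X + Y = 3] = (11/120) / (1/15) = 11/8.

11/8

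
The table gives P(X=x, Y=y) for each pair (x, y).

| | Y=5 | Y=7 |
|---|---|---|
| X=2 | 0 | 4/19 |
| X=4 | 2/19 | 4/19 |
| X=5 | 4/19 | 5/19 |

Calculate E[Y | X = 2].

P(X = 2) = 4/19.
Σ Y·P over the event = 7·(4/19) = 28/19.
E[Y | X = 2] = (28/19) / (4/19) = 7.

7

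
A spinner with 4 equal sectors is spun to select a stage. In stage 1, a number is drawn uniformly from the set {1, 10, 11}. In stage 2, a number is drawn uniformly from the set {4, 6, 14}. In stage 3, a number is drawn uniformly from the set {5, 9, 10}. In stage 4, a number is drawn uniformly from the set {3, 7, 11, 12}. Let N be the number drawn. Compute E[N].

379/48

E[N | stage 1] = (1+10+11)/3 = 22/3.
E[N | stage 2] = (4+6+14)/3 = 8.
E[N | stage 3] = (5+9+10)/3 = 8.
E[N | stage 4] = (3+7+11+12)/4 = 33/4.
E[N] = (1/4)·(22/3) + (1/4)·(8) + (1/4)·(8) + (1/4)·(33/4) = 379/48.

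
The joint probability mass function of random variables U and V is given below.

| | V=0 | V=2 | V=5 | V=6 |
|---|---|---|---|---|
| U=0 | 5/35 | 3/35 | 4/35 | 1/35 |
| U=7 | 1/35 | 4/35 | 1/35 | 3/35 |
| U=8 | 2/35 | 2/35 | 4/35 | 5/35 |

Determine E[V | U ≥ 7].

85/22

P(U ≥ 7) = 22/35.
Σ V·P over the event = 0·(1/35) + 2·(4/35) + 5·(1/35) + 6·(3/35) + 0·(2/35) + 2·(2/35) + 5·(4/35) + 6·(5/35) = 17/7.
E[V | U ≥ 7] = (17/7) / (22/35) = 85/22.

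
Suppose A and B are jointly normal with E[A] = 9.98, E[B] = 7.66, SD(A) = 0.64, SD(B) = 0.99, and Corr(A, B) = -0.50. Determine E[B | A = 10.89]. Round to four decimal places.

E[B | A=x] = μ_B + ρ(σ_B/σ_A)(x − μ_A) for jointly normal variables.
E[B | A=10.89] = 7.66 + (-0.50)·(0.99/0.64)·(10.89 − (9.98)) = 7.66 + (-0.77344)·(0.91) = 6.9562.

6.9562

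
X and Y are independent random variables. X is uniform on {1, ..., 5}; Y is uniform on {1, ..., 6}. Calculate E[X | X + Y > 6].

P(X + Y > 6) = 1/2.
Summing X·P(x,y) over outcomes with X + Y > 6 gives 11/6.
E[X | X + Y > 6] = (11/6) / (1/2) = 11/3.

11/3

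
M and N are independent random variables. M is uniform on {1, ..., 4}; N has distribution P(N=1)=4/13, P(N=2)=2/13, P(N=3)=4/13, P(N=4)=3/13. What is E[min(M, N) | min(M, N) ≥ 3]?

45/14

P(min(M, N) ≥ 3) = 7/26.
Summing min(M,N)·P(x,y) over outcomes with min(M, N) ≥ 3 gives 45/52.
E[min(M, N) | min(M, N) ≥ 3] = (45/52) / (7/26) = 45/14.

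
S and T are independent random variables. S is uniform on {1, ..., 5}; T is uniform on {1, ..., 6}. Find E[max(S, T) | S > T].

Outcomes with S > T: (2,1), (3,1), (3,2), (4,1), (4,2), (4,3), (5,1), (5,2), (5,3), (5,4), each with probability 1/30.
E[max(S, T) | S > T] = (2 + 3 + 3 + 4 + 4 + 4 + 5 + 5 + 5 + 5) / 10 = 4.

4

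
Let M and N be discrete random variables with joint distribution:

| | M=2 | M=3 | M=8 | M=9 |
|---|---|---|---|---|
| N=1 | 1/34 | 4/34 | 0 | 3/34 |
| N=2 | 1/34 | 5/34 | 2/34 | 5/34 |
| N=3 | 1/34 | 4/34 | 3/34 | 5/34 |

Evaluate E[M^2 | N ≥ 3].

49

P(N ≥ 3) = 13/34.
Σ M^2·P over the event = 4·(1/34) + 9·(4/34) + 64·(3/34) + 81·(5/34) = 637/34.
E[M^2 | N ≥ 3] = (637/34) / (13/34) = 49.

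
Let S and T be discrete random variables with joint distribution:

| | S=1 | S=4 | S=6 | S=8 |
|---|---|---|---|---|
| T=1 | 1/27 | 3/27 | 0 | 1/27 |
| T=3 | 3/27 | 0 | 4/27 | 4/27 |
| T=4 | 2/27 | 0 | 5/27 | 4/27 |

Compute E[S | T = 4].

P(T = 4) = 11/27.
Σ S·P over the event = 1·(2/27) + 6·(5/27) + 8·(4/27) = 64/27.
E[S | T = 4] = (64/27) / (11/27) = 64/11.

64/11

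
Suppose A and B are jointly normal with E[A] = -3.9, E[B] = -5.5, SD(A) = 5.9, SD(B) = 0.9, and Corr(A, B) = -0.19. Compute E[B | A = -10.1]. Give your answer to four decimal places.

-5.3203

The regression of B on A has slope ρ·σ_B/σ_A and passes through (μ_A, μ_B).
E[B | A=-10.1] = -5.5 + (-0.19)·(0.9/5.9)·(-10.1 − (-3.9)) = -5.5 + (-0.028983)·(-6.2) = -5.3203.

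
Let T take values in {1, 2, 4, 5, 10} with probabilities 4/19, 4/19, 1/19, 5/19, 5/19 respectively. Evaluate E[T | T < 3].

P(T < 3) = 8/19.
Σ over the event: 1·4/19 + 2·4/19 = 12/19.
E[T | T < 3] = (12/19) / (8/19) = 3/2.

3/2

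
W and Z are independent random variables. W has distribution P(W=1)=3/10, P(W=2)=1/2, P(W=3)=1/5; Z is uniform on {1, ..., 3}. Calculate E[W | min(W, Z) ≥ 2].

P(min(W, Z) ≥ 2) = 7/15.
Summing W·P(x,y) over outcomes with min(W, Z) ≥ 2 gives 16/15.
E[W | min(W, Z) ≥ 2] = (16/15) / (7/15) = 16/7.

16/7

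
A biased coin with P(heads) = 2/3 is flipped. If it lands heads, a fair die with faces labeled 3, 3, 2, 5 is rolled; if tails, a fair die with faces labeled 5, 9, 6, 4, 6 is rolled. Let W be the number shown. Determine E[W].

E[W | heads] = (3+3+2+5)/4 = 13/4.
E[W | tails] = (5+9+6+4+6)/5 = 6.
By the law of total expectation,
E[W] = (2/3)·(13/4) + (1/3)·(6) = 25/6.

25/6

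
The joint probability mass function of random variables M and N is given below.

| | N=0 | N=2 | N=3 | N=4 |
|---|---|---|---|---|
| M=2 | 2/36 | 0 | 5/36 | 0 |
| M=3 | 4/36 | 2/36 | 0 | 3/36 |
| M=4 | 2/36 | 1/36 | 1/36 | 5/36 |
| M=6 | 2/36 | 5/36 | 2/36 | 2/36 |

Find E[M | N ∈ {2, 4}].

9/2

P(N ∈ {2, 4}) = 1/2.
Σ M·P over the event = 3·(2/36) + 3·(3/36) + 4·(1/36) + 4·(5/36) + 6·(5/36) + 6·(2/36) = 9/4.
E[M | N ∈ {2, 4}] = (9/4) / (1/2) = 9/2.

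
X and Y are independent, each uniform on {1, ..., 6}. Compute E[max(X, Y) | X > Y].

14/3

P(X > Y) = 5/12.
Summing max(X,Y)·P(x,y) over outcomes with X > Y gives 35/18.
E[max(X, Y) | X > Y] = (35/18) / (5/12) = 14/3.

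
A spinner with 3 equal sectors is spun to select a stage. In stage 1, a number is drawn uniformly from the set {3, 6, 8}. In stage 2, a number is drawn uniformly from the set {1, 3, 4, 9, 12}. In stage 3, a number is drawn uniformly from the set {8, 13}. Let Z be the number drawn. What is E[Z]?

659/90

E[Z | stage 1] = (3+6+8)/3 = 17/3.
E[Z | stage 2] = (1+3+4+9+12)/5 = 29/5.
E[Z | stage 3] = (8+13)/2 = 21/2.
E[Z] = (1/3)·(17/3) + (1/3)·(29/5) + (1/3)·(21/2) = 659/90.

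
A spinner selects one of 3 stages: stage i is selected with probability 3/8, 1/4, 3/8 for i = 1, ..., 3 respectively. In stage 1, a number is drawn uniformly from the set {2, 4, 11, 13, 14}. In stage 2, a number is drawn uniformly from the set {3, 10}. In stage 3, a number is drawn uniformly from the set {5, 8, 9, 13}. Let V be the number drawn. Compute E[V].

E[V | stage 1] = (2+4+11+13+14)/5 = 44/5.
E[V | stage 2] = (3+10)/2 = 13/2.
E[V | stage 3] = (5+8+9+13)/4 = 35/4.
By the law of total expectation,
E[V] = (3/8)·(44/5) + (1/4)·(13/2) + (3/8)·(35/4) = 1313/160.

1313/160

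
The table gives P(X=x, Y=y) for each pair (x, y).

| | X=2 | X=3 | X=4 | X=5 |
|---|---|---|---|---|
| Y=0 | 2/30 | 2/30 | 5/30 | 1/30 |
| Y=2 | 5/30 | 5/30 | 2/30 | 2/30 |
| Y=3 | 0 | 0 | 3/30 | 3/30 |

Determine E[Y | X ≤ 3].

10/7

P(X ≤ 3) = 7/15.
Σ Y·P over the event = 0·(2/30) + 2·(5/30) + 0·(2/30) + 2·(5/30) = 2/3.
E[Y | X ≤ 3] = (2/3) / (7/15) = 10/7.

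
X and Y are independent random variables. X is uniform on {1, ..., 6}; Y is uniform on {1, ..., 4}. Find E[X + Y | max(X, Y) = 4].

Outcomes with max(X, Y) = 4: (1,4), (2,4), (3,4), (4,1), (4,2), (4,3), (4,4), each with probability 1/24.
E[X + Y | max(X, Y) = 4] = (5 + 6 + 7 + 5 + 6 + 7 + 8) / 7 = 44/7.

44/7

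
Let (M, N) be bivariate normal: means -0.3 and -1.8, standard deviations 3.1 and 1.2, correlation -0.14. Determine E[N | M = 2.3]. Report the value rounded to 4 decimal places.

-1.9409

E[N | M=x] = μ_N + ρ(σ_N/σ_M)(x − μ_M) for jointly normal variables.
E[N | M=2.3] = -1.8 + (-0.14)·(1.2/3.1)·(2.3 − (-0.3)) = -1.8 + (-0.054194)·(2.6) = -1.9409.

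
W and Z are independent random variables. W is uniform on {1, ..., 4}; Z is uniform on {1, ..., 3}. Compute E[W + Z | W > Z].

Outcomes with W > Z: (2,1), (3,1), (3,2), (4,1), (4,2), (4,3), each with probability 1/12.
E[W + Z | W > Z] = (3 + 4 + 5 + 5 + 6 + 7) / 6 = 5.

5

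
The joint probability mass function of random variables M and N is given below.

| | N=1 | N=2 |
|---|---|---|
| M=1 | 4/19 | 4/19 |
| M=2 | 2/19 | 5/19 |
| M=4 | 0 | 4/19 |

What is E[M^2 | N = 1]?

P(N = 1) = 6/19.
Σ M^2·P over the event = 1·(4/19) + 4·(2/19) = 12/19.
E[M^2 | N = 1] = (12/19) / (6/19) = 2.

2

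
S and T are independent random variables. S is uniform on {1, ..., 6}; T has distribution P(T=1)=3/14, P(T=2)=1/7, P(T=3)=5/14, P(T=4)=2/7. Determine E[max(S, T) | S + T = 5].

7/2

P(S + T = 5) = 1/6.
Summing max(S,T)·P(x,y) over outcomes with S + T = 5 gives 7/12.
E[max(S, T) | S + T = 5] = (7/12) / (1/6) = 7/2.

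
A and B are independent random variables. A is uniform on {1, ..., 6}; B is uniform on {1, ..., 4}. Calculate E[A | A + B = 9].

Outcomes with A + B = 9: (5,4), (6,3), each with probability 1/24.
E[A | A + B = 9] = (5 + 6) / 2 = 11/2.

11/2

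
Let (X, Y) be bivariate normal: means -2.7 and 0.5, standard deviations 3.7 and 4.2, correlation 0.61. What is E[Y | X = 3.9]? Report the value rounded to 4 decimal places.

5.0701

The regression of Y on X has slope ρ·σ_Y/σ_X and passes through (μ_X, μ_Y).
E[Y | X=3.9] = 0.5 + (0.61)·(4.2/3.7)·(3.9 − (-2.7)) = 0.5 + (0.692432)·(6.6) = 5.0701.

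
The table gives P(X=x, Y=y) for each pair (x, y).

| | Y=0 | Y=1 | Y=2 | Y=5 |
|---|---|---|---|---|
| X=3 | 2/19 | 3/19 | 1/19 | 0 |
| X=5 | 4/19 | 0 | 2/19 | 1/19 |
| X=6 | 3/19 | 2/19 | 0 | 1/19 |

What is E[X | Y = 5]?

P(Y = 5) = 2/19.
Σ X·P over the event = 5·(1/19) + 6·(1/19) = 11/19.
E[X | Y = 5] = (11/19) / (2/19) = 11/2.

11/2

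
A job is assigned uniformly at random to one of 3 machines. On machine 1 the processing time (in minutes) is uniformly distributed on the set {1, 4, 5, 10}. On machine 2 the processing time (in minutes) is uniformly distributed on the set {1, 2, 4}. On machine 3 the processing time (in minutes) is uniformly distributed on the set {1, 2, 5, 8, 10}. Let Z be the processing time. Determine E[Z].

188/45

E[Z | machine 1] = (1+4+5+10)/4 = 5.
E[Z | machine 2] = (1+2+4)/3 = 7/3.
E[Z | machine 3] = (1+2+5+8+10)/5 = 26/5.
E[Z] = (1/3)·(5) + (1/3)·(7/3) + (1/3)·(26/5) = 188/45.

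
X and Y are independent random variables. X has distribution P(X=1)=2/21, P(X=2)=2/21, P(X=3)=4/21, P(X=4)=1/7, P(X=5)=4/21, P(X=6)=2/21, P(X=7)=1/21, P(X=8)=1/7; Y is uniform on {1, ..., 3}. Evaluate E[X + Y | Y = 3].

52/7

P(Y = 3) = 1/3.
Summing (X+Y)·P(x,y) over outcomes with Y = 3 gives 52/21.
E[X + Y | Y = 3] = (52/21) / (1/3) = 52/7.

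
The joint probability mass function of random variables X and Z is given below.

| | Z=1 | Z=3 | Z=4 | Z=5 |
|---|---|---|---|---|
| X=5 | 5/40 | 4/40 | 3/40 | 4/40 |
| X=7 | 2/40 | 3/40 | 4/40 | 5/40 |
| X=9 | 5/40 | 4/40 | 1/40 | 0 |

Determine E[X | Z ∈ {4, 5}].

107/17

P(Z ∈ {4, 5}) = 17/40.
Σ X·P over the event = 5·(3/40) + 5·(4/40) + 7·(4/40) + 7·(5/40) + 9·(1/40) = 107/40.
E[X | Z ∈ {4, 5}] = (107/40) / (17/40) = 107/17.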